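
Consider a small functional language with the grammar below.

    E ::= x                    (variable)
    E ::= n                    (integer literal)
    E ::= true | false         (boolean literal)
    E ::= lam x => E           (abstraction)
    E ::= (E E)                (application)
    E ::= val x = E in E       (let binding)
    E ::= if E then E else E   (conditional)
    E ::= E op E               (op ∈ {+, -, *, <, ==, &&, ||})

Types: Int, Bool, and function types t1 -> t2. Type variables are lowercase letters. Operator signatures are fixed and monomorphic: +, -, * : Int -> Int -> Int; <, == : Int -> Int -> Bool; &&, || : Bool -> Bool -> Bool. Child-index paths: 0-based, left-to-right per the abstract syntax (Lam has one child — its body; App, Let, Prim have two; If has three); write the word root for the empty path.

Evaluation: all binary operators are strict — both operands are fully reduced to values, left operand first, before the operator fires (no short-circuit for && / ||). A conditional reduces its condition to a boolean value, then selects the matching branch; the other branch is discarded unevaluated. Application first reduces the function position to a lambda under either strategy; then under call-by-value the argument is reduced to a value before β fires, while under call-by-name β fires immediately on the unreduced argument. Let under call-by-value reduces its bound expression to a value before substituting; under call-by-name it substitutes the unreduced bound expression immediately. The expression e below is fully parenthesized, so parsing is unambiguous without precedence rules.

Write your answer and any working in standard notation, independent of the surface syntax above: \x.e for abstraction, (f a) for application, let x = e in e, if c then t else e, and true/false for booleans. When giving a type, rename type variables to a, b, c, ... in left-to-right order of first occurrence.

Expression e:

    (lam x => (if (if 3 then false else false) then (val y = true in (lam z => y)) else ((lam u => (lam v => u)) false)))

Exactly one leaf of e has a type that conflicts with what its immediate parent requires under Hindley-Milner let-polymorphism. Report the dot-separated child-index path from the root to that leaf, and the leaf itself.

Derivation:
  unify Int ~ Bool
  FAIL: mismatch Int ~ Bool

Answer: 0.0.0 : 3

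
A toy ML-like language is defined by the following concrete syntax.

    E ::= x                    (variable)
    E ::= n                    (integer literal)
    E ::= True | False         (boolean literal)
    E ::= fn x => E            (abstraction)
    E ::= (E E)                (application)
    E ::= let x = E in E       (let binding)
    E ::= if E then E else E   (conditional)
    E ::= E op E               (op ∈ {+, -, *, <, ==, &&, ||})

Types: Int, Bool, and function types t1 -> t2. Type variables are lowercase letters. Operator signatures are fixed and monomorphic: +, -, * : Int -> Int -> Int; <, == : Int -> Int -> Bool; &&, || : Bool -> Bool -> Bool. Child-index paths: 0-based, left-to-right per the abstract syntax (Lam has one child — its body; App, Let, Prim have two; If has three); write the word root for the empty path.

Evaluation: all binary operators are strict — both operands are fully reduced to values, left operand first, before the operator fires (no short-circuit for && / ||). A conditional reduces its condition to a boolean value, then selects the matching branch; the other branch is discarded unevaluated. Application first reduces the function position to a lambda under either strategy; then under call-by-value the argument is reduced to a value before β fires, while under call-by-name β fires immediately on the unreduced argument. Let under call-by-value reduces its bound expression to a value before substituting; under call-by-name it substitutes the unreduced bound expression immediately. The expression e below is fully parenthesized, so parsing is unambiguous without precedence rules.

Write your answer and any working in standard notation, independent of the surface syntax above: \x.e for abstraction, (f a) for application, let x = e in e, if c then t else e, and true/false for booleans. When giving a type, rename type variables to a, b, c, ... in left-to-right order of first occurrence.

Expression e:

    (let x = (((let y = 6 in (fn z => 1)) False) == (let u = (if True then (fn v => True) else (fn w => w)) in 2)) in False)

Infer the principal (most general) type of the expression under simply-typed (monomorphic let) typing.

Answer: Bool

Derivation:
let y : Int
\z._ : a -> Int
  unify a -> Int ~ Bool -> b
  unify a ~ Bool
  unify Int ~ b
_ _ : Int
  unify Int ~ Int
  unify Bool ~ Bool
\v._ : c -> Bool
w : d
\w._ : d -> d
  unify c -> Bool ~ d -> d
  unify c ~ d
  unify Bool ~ d
let u : Bool -> Bool
  unify Int ~ Int
let x : Bool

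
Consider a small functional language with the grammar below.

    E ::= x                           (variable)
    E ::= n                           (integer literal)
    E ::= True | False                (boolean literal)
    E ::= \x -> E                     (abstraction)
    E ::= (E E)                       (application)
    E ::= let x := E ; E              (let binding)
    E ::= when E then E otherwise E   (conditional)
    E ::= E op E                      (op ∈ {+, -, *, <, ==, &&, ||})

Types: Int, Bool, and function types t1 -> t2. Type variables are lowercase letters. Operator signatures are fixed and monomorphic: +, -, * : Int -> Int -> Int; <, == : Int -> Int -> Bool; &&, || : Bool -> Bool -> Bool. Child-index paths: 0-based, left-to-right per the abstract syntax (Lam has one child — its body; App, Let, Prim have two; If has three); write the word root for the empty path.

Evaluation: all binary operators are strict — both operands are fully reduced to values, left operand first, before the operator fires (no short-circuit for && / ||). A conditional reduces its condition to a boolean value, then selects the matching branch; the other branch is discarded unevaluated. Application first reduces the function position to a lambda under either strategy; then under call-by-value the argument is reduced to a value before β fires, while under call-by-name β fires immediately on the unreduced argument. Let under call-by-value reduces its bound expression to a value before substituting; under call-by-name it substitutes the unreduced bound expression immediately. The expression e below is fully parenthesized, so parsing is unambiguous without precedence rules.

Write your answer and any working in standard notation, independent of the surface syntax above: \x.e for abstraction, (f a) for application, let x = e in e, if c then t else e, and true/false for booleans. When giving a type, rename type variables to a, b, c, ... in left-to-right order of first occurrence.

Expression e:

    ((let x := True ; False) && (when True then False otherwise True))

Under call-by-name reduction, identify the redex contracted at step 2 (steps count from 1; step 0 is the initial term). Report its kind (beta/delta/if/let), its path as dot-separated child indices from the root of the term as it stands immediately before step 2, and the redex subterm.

Working:
step 0: ((let x = true in false) && (if true then false else true))
step 1: [let@0] (false && (if true then false else true))
step 2: [if@1] (false && false)

Answer: if at 1 : (if true then false else true)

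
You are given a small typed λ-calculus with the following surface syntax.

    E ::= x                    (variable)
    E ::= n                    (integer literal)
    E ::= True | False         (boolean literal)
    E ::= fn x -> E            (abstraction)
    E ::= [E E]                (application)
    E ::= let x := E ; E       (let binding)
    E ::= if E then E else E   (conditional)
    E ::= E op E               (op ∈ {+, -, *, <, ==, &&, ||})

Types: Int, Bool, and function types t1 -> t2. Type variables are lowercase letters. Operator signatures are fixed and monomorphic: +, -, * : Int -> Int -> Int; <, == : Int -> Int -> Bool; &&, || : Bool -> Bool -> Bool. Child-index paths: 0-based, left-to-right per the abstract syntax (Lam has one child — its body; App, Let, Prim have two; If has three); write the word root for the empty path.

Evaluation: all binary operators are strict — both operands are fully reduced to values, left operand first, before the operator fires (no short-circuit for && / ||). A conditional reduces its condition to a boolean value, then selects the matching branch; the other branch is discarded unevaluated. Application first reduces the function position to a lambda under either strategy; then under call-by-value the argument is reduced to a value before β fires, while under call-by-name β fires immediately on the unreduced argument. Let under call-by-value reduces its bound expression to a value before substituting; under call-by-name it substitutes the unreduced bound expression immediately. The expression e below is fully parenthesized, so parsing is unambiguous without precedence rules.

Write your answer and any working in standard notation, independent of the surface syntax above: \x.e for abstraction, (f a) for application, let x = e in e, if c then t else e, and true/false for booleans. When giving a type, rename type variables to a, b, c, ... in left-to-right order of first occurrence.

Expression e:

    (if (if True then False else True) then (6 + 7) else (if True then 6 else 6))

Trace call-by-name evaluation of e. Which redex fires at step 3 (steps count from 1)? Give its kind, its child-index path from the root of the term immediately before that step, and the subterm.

Working:
step 0: (if (if true then false else true) then (6 + 7) else (if true then 6 else 6))
step 1: [if@0] (if false then (6 + 7) else (if true then 6 else 6))
step 2: [if@root] (if true then 6 else 6)
step 3: [if@root] 6

Answer: if at root : (if true then 6 else 6)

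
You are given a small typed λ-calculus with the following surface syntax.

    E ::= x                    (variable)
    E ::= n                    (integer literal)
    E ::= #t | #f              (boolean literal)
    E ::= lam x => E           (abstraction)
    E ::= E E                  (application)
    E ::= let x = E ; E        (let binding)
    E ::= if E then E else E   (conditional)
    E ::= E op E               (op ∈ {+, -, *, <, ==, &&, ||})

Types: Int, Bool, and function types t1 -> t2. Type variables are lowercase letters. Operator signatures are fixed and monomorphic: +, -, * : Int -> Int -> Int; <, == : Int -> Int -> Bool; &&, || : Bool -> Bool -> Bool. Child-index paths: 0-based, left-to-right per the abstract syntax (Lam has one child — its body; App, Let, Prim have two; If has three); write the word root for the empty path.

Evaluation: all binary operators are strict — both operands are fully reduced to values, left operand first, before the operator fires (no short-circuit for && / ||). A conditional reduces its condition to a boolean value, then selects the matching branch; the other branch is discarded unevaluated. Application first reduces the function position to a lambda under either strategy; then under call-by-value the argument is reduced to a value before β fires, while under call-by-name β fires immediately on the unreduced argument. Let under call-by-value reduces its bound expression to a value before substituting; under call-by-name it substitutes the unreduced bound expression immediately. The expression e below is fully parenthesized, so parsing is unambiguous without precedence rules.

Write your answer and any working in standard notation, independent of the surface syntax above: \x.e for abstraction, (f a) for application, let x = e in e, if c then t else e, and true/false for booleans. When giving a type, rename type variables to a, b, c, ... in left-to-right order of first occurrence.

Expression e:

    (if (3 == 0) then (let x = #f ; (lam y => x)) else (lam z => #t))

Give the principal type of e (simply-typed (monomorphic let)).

Answer: a -> Bool

Derivation:
  unify Int ~ Int
  unify Int ~ Int
  unify Bool ~ Bool
let x : Bool
x : Bool
\y._ : a -> Bool
\z._ : b -> Bool
  unify a -> Bool ~ b -> Bool
  unify a ~ b
  unify Bool ~ Bool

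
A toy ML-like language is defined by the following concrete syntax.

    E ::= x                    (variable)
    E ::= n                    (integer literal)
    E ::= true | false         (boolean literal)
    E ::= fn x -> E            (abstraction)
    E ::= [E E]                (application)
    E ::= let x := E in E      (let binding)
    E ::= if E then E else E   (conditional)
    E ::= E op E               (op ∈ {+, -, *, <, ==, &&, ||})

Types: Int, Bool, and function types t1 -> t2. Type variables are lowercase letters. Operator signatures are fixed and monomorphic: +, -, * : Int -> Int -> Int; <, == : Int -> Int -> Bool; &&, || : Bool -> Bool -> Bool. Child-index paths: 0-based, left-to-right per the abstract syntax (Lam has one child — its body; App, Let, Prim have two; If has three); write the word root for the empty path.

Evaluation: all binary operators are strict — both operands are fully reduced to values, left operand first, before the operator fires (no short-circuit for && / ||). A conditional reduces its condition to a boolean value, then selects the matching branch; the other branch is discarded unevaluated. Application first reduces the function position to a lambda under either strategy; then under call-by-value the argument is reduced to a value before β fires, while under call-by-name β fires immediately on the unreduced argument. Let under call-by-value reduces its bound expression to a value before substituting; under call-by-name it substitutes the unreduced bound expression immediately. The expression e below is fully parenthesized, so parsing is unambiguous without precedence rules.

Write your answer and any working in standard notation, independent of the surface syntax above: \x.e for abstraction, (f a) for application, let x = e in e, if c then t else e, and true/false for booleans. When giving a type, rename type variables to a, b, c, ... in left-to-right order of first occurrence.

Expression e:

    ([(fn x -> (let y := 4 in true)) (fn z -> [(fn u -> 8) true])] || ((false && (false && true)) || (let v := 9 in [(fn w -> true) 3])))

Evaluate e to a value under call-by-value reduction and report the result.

Working:
step 0: (((\x.(let y = 4 in true)) (\z.((\u.8) true))) || ((false && (false && true)) || (let v = 9 in ((\w.true) 3))))
step 1: [beta@0] ((let y = 4 in true) || ((false && (false && true)) || (let v = 9 in ((\w.true) 3))))
step 2: [let@0] (true || ((false && (false && true)) || (let v = 9 in ((\w.true) 3))))
step 3: [delta@1.0.1] (true || ((false && false) || (let v = 9 in ((\w.true) 3))))
step 4: [delta@1.0] (true || (false || (let v = 9 in ((\w.true) 3))))
step 5: [let@1.1] (true || (false || ((\w.true) 3)))
step 6: [beta@1.1] (true || (false || true))
step 7: [delta@1] (true || true)
step 8: [delta@root] true

Answer: true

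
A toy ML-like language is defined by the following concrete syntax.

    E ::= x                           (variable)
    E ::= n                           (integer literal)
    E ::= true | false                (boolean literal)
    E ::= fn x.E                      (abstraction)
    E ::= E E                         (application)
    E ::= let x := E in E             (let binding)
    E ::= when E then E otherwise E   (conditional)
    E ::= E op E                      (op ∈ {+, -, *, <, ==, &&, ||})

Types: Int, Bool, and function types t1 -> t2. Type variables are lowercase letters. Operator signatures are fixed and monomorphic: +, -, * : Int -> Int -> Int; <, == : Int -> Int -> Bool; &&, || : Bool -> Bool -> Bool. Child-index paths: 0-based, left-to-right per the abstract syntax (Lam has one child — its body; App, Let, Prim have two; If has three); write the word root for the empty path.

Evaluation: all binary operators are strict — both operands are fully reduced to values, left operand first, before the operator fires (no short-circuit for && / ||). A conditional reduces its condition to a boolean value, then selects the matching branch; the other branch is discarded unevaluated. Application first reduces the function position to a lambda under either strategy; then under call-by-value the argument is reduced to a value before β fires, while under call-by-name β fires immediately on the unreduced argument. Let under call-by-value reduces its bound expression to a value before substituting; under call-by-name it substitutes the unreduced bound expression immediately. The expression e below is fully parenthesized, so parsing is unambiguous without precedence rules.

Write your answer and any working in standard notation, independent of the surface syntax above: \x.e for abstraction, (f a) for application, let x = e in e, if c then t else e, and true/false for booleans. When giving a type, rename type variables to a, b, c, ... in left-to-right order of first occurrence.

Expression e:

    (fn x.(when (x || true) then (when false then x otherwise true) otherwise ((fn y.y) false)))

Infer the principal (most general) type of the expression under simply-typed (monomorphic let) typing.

Answer: Bool -> Bool

Trace:
x : a
  unify a ~ Bool
  unify Bool ~ Bool
  unify Bool ~ Bool
  unify Bool ~ Bool
x : Bool
  unify Bool ~ Bool
y : b
\y._ : b -> b
  unify b -> b ~ Bool -> c
  unify b ~ Bool
  unify Bool ~ c
_ _ : Bool
  unify Bool ~ Bool
\x._ : Bool -> Bool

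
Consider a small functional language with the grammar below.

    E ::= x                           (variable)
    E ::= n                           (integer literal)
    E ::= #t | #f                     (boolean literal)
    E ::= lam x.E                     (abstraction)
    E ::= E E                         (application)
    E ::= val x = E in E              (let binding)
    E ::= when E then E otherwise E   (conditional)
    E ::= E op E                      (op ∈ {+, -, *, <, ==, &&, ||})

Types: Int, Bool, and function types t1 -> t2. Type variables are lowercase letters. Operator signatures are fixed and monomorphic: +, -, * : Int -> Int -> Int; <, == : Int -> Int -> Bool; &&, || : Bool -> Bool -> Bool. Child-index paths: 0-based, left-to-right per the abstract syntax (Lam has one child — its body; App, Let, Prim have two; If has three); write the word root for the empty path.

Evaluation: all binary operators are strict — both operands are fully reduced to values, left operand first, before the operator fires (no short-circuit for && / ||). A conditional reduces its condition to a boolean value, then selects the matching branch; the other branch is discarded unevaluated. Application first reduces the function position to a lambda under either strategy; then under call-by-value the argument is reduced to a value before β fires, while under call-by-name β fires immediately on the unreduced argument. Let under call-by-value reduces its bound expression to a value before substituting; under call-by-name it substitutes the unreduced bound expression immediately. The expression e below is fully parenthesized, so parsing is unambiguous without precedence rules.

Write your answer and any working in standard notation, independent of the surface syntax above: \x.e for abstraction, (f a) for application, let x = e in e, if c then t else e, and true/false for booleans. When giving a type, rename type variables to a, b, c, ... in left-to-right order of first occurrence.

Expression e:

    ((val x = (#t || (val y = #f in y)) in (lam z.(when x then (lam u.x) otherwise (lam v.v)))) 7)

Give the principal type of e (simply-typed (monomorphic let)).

Derivation:
  unify Bool ~ Bool
let y : Bool
y : Bool
  unify Bool ~ Bool
let x : Bool
x : Bool
  unify Bool ~ Bool
x : Bool
\u._ : b -> Bool
v : c
\v._ : c -> c
  unify b -> Bool ~ c -> c
  unify b ~ c
  unify Bool ~ c
\z._ : a -> Bool -> Bool
  unify a -> Bool -> Bool ~ Int -> d
  unify a ~ Int
  unify Bool -> Bool ~ d
_ _ : Bool -> Bool

Answer: Bool -> Bool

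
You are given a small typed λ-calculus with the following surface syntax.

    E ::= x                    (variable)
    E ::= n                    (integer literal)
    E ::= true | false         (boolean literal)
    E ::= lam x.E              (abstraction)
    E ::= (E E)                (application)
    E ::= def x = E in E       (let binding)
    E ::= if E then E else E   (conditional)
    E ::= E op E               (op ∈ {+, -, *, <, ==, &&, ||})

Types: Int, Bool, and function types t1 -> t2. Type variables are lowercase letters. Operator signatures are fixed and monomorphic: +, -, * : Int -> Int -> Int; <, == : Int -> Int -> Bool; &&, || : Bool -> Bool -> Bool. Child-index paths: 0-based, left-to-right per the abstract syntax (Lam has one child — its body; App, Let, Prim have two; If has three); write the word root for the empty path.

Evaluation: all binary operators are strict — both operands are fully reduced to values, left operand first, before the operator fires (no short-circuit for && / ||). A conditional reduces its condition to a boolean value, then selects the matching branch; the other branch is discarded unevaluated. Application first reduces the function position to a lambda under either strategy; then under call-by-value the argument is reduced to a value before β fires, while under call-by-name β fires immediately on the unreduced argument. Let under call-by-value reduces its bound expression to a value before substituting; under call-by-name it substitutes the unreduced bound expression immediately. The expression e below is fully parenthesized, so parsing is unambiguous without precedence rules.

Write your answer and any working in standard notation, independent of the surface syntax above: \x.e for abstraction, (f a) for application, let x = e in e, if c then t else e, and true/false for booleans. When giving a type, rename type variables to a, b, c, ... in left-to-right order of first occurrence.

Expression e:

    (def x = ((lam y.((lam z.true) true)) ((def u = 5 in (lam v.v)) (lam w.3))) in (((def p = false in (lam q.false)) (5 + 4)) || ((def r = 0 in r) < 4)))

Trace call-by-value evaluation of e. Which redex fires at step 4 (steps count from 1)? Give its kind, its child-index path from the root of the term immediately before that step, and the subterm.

Derivation:
step 0: (let x = ((\y.((\z.true) true)) ((let u = 5 in (\v.v)) (\w.3))) in (((let p = false in (\q.false)) (5 + 4)) || ((let r = 0 in r) < 4)))
step 1: [let@0.1.0] (let x = ((\y.((\z.true) true)) ((\v.v) (\w.3))) in (((let p = false in (\q.false)) (5 + 4)) || ((let r = 0 in r) < 4)))
step 2: [beta@0.1] (let x = ((\y.((\z.true) true)) (\w.3)) in (((let p = false in (\q.false)) (5 + 4)) || ((let r = 0 in r) < 4)))
step 3: [beta@0] (let x = ((\z.true) true) in (((let p = false in (\q.false)) (5 + 4)) || ((let r = 0 in r) < 4)))
step 4: [beta@0] (let x = true in (((let p = false in (\q.false)) (5 + 4)) || ((let r = 0 in r) < 4)))

Answer: beta at 0 : ((\z.true) true)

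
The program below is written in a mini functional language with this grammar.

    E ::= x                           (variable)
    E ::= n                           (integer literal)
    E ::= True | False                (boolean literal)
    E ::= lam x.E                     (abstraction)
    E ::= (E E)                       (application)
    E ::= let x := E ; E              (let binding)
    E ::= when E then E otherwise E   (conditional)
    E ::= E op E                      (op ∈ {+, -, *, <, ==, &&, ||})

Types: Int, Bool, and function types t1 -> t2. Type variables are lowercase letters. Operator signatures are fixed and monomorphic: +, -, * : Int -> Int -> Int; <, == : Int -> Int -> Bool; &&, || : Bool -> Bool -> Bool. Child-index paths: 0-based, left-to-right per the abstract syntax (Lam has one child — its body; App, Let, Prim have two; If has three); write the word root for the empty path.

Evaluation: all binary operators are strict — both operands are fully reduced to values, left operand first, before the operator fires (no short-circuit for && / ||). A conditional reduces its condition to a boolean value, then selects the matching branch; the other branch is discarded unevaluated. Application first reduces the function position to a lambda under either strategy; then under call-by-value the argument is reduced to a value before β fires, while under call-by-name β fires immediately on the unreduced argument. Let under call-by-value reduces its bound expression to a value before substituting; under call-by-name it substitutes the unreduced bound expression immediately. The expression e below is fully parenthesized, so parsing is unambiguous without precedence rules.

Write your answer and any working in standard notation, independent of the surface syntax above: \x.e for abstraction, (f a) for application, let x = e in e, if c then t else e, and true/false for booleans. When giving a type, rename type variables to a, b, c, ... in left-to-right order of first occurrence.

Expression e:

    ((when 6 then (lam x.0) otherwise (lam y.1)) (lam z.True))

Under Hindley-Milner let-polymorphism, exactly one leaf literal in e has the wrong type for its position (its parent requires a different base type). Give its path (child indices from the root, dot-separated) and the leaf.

Answer: 0.0 : 6

Working:
  unify Int ~ Bool
  FAIL: mismatch Int ~ Bool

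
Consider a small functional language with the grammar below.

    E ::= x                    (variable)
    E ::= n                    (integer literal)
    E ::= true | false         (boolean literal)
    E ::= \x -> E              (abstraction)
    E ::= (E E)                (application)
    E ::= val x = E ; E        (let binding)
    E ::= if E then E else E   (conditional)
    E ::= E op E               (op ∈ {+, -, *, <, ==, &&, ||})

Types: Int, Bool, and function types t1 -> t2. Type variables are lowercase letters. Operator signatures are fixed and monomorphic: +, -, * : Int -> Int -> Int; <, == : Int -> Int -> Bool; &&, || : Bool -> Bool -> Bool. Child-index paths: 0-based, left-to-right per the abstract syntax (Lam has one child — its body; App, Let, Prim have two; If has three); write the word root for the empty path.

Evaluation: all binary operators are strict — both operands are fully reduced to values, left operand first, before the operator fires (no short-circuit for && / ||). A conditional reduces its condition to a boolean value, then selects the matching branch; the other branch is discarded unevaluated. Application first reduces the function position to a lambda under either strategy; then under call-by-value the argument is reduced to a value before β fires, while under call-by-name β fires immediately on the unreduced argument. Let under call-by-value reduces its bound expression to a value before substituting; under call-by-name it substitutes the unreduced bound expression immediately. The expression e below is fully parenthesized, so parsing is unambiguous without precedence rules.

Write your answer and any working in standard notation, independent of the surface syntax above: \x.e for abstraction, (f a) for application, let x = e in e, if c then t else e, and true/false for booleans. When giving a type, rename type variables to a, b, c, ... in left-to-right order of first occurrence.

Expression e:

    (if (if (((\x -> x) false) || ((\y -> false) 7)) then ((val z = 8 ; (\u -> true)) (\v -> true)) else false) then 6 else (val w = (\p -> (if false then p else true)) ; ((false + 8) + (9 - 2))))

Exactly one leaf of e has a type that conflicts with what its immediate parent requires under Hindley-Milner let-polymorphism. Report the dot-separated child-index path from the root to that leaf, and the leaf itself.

Trace:
x : a
\x._ : a -> a
  unify a -> a ~ Bool -> b
  unify a ~ Bool
  unify Bool ~ b
_ _ : Bool
  unify Bool ~ Bool
\y._ : c -> Bool
  unify c -> Bool ~ Int -> d
  unify c ~ Int
  unify Bool ~ d
_ _ : Bool
  unify Bool ~ Bool
  unify Bool ~ Bool
let z : Int
\u._ : e -> Bool
\v._ : f -> Bool
  unify e -> Bool ~ (f -> Bool) -> g
  unify e ~ f -> Bool
  unify Bool ~ g
_ _ : Bool
  unify Bool ~ Bool
  unify Bool ~ Bool
  unify Bool ~ Bool
p : h
  unify h ~ Bool
\p._ : Bool -> Bool
let w : Bool -> Bool
  unify Bool ~ Int
  FAIL: mismatch Bool ~ Int

Answer: 2.1.0.0 : false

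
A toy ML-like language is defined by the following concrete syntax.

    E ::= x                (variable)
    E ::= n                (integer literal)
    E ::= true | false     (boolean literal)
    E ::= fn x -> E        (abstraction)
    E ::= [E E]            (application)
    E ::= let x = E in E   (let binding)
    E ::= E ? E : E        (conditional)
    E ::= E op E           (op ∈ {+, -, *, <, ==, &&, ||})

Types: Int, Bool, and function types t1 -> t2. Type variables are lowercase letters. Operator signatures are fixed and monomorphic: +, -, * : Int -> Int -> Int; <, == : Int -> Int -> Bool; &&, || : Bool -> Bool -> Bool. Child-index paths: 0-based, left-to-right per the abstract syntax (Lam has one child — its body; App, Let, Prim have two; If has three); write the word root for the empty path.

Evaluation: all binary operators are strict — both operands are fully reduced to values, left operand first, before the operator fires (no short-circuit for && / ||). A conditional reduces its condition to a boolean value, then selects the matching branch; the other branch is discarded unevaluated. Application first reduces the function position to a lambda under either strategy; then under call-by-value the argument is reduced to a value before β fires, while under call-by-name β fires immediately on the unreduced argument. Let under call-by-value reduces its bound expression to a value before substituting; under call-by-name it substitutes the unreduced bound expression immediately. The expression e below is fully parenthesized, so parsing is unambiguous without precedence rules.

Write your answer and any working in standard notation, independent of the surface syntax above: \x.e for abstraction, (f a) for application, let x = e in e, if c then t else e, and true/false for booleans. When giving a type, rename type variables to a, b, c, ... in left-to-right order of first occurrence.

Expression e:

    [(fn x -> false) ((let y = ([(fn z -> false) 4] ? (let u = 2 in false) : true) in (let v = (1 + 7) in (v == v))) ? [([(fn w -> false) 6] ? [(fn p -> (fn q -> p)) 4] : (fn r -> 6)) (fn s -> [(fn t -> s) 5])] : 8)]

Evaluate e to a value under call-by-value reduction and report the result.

Answer: false

Trace:
step 0: ((\x.false) (if (let y = (if ((\z.false) 4) then (let u = 2 in false) else true) in (let v = (1 + 7) in (v == v))) then ((if ((\w.false) 6) then ((\p.(\q.p)) 4) else (\r.6)) (\s.((\t.s) 5))) else 8))
step 1: [beta@1.0.0.0] ((\x.false) (if (let y = (if false then (let u = 2 in false) else true) in (let v = (1 + 7) in (v == v))) then ((if ((\w.false) 6) then ((\p.(\q.p)) 4) else (\r.6)) (\s.((\t.s) 5))) else 8))
step 2: [if@1.0.0] ((\x.false) (if (let y = true in (let v = (1 + 7) in (v == v))) then ((if ((\w.false) 6) then ((\p.(\q.p)) 4) else (\r.6)) (\s.((\t.s) 5))) else 8))
step 3: [let@1.0] ((\x.false) (if (let v = (1 + 7) in (v == v)) then ((if ((\w.false) 6) then ((\p.(\q.p)) 4) else (\r.6)) (\s.((\t.s) 5))) else 8))
step 4: [delta@1.0.0] ((\x.false) (if (let v = 8 in (v == v)) then ((if ((\w.false) 6) then ((\p.(\q.p)) 4) else (\r.6)) (\s.((\t.s) 5))) else 8))
step 5: [let@1.0] ((\x.false) (if (8 == 8) then ((if ((\w.false) 6) then ((\p.(\q.p)) 4) else (\r.6)) (\s.((\t.s) 5))) else 8))
step 6: [delta@1.0] ((\x.false) (if true then ((if ((\w.false) 6) then ((\p.(\q.p)) 4) else (\r.6)) (\s.((\t.s) 5))) else 8))
step 7: [if@1] ((\x.false) ((if ((\w.false) 6) then ((\p.(\q.p)) 4) else (\r.6)) (\s.((\t.s) 5))))
step 8: [beta@1.0.0] ((\x.false) ((if false then ((\p.(\q.p)) 4) else (\r.6)) (\s.((\t.s) 5))))
step 9: [if@1.0] ((\x.false) ((\r.6) (\s.((\t.s) 5))))
step 10: [beta@1] ((\x.false) 6)
step 11: [beta@root] false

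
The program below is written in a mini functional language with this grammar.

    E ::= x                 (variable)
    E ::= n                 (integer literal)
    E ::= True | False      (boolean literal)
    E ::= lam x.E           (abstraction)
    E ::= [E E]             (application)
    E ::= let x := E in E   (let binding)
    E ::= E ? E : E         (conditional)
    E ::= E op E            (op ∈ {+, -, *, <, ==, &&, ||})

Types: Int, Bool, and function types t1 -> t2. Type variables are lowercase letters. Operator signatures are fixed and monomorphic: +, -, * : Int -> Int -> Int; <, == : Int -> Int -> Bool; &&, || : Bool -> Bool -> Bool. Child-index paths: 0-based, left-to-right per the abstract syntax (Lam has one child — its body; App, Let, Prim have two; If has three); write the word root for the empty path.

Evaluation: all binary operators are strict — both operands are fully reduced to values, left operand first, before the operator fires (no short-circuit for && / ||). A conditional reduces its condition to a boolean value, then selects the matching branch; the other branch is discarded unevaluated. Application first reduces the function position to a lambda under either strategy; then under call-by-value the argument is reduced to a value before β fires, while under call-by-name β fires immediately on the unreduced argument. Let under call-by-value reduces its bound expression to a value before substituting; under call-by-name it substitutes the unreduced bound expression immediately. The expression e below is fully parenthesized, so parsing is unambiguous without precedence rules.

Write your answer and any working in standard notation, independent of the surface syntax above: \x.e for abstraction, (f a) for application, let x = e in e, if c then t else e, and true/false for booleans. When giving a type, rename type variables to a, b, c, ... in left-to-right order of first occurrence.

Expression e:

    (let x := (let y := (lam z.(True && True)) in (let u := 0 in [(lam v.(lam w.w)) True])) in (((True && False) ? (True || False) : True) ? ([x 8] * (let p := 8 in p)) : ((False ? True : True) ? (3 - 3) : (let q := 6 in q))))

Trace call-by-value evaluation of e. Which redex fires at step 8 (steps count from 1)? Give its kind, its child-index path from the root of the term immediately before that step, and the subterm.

Answer: beta at 0 : ((\w.w) 8)

Working:
step 0: (let x = (let y = (\z.(true && true)) in (let u = 0 in ((\v.(\w.w)) true))) in (if (if (true && false) then (true || false) else true) then ((x 8) * (let p = 8 in p)) else (if (if false then true else true) then (3 - 3) else (let q = 6 in q))))
step 1: [let@0] (let x = (let u = 0 in ((\v.(\w.w)) true)) in (if (if (true && false) then (true || false) else true) then ((x 8) * (let p = 8 in p)) else (if (if false then true else true) then (3 - 3) else (let q = 6 in q))))
step 2: [let@0] (let x = ((\v.(\w.w)) true) in (if (if (true && false) then (true || false) else true) then ((x 8) * (let p = 8 in p)) else (if (if false then true else true) then (3 - 3) else (let q = 6 in q))))
step 3: [beta@0] (let x = (\w.w) in (if (if (true && false) then (true || false) else true) then ((x 8) * (let p = 8 in p)) else (if (if false then true else true) then (3 - 3) else (let q = 6 in q))))
step 4: [let@root] (if (if (true && false) then (true || false) else true) then (((\w.w) 8) * (let p = 8 in p)) else (if (if false then true else true) then (3 - 3) else (let q = 6 in q)))
step 5: [delta@0.0] (if (if false then (true || false) else true) then (((\w.w) 8) * (let p = 8 in p)) else (if (if false then true else true) then (3 - 3) else (let q = 6 in q)))
step 6: [if@0] (if true then (((\w.w) 8) * (let p = 8 in p)) else (if (if false then true else true) then (3 - 3) else (let q = 6 in q)))
step 7: [if@root] (((\w.w) 8) * (let p = 8 in p))
step 8: [beta@0] (8 * (let p = 8 in p))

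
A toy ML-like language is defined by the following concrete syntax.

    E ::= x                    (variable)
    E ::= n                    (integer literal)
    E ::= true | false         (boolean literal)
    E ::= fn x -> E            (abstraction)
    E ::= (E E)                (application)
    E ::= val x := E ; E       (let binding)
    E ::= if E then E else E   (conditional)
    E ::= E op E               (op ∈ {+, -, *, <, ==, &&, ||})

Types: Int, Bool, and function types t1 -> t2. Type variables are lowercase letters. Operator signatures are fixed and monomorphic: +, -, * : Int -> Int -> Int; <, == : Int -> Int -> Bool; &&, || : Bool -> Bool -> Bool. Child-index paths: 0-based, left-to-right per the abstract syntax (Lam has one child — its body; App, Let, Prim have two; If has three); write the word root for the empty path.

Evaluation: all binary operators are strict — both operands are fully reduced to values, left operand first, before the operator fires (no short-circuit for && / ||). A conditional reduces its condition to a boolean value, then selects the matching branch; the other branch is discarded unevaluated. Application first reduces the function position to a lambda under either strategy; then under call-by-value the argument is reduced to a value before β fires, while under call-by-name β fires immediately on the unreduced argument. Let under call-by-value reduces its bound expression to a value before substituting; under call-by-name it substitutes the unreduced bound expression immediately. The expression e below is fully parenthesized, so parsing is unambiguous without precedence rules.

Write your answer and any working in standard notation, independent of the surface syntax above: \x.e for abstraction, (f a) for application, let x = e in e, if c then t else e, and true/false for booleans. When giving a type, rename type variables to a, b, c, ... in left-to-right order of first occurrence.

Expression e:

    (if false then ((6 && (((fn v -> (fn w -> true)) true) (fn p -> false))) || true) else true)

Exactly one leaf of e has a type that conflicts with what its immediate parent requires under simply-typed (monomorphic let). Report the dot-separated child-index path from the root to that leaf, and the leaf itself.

Trace:
  unify Bool ~ Bool
  unify Int ~ Bool
  FAIL: mismatch Int ~ Bool

Answer: 1.0.0 : 6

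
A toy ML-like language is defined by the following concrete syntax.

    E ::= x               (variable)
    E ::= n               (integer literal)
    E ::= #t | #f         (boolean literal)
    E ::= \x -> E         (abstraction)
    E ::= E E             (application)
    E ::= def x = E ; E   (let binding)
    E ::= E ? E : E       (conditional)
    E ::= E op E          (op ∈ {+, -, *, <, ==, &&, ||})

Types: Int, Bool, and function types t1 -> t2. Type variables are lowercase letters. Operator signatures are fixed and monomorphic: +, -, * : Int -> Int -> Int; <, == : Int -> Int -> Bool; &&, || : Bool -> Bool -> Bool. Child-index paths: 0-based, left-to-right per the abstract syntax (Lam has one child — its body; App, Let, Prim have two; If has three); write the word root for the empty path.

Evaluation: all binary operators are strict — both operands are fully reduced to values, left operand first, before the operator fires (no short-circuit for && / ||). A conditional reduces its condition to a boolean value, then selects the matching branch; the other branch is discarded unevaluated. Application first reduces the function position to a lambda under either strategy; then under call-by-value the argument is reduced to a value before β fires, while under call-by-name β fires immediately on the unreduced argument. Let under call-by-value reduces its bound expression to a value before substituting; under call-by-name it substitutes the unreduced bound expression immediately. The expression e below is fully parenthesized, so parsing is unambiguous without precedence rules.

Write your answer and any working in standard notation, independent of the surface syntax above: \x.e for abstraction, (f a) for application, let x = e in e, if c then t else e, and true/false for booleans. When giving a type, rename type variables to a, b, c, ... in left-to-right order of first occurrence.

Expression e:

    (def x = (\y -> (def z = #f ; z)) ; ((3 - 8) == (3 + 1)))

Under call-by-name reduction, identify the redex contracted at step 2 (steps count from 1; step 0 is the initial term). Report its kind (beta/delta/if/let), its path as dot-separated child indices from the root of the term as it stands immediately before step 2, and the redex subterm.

Answer: delta at 0 : (3 - 8)

Derivation:
step 0: (let x = (\y.(let z = false in z)) in ((3 - 8) == (3 + 1)))
step 1: [let@root] ((3 - 8) == (3 + 1))
step 2: [delta@0] (-5 == (3 + 1))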